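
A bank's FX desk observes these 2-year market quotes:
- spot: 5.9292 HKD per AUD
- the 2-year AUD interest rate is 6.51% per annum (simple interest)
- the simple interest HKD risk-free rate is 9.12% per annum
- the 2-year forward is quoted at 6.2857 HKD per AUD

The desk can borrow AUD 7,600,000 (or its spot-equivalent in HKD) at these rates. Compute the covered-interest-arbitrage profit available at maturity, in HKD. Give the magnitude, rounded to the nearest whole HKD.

HKD 709,932

T = 2 years.
Route A — deposit AUD, sell forward: 7,600,000 × 1.130200 × 6.2857 = HKD 53,991,145.86.
Route B — convert at spot, deposit HKD: 7,600,000 × 5.9292 × 1.182400 = HKD 53,281,214.21.
The quoted forward overvalues AUD, so borrow HKD, buy AUD at spot, deposit the AUD at 6.51%, and sell the proceeds forward at 6.2857.
The gap between the two covered legs is HKD 709,932.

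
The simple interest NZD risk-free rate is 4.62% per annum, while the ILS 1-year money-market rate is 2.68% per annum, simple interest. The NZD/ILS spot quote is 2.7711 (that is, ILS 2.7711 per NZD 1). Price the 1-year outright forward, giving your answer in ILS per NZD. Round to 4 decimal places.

T = 1 year.
Growth of 1 ILS over T: 1 + 0.0268×1 = 1.026800.
NZD accumulates by 1 + 0.0462×1 = 1.046200.
CIP: F = S · (grow ILS)/(grow NZD) = 2.7711 × 1.026800/1.046200 = 2.719715 ILS per NZD.

2.7197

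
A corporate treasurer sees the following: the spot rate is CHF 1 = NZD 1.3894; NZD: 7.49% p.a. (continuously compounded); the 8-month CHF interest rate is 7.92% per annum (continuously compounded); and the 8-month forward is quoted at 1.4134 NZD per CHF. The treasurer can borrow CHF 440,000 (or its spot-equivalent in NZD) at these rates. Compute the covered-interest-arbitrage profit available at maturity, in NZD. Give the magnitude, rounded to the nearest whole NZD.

T = 8/12 years.
Invest the CHF and cover forward: 440,000 × 1.05421878 × 1.4134 = NZD 655,614.44.
Convert at spot and invest in NZD: 440,000 × 1.3894 × 1.05120101 = NZD 642,637.02.
The quoted forward overvalues CHF, so borrow NZD, buy CHF at spot, deposit the CHF at 7.92%, and sell the proceeds forward at 1.4134.
Profit = 655,614.44 − 642,637.02 = NZD 12,977.

NZD 12,977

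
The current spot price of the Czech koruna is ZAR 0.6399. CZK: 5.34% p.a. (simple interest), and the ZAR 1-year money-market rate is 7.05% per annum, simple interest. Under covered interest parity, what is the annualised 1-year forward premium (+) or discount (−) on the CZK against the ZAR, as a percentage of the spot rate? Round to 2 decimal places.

+1.62%

T = 1 year.
No-arbitrage forward: 0.6399 × 1.070500 / 1.053400 = 0.6502876 ZAR/CZK.
(F − S)/S ÷ T = (0.6502876 − 0.6399)/0.6399/1 = 0.016233 → 1.62%.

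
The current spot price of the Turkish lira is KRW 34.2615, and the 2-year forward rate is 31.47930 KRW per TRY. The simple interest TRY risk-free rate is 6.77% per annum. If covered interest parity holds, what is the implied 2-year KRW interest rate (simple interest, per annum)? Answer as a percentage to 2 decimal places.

2.16%

T = 2 years.
CIP gives F = S · g_KRW/g_TRY, so g_KRW/g_TRY = 31.4793/34.2615 = 0.9187951.
The TRY side grows by 1 + 0.0677×2 = 1.135400.
Hence g_KRW = 1.043200.
(1.043200 − 1)/T = 0.021600, i.e. 2.16%.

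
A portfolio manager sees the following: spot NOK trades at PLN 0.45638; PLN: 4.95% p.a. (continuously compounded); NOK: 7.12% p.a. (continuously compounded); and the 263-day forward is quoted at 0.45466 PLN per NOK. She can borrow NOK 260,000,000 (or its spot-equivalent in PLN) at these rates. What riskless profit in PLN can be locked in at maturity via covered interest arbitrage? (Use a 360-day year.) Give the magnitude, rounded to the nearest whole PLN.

T = 263/360 years.
Route A — deposit NOK, sell forward: 260,000,000 × 1.05339212849 × 0.45466 = PLN 124,523,168.94.
Route B — convert at spot, deposit PLN: 260,000,000 × 0.45638 × 1.03682431675 = PLN 123,028,329.24.
The quoted forward overvalues NOK, so borrow PLN, buy NOK at spot, deposit the NOK at 7.12%, and sell the proceeds forward at 0.45466.
Profit = 124,523,168.94 − 123,028,329.24 = PLN 1,494,840.

PLN 1,494,840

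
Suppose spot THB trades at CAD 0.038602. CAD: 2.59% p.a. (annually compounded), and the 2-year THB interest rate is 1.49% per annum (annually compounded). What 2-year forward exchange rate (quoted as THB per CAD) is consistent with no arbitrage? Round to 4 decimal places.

T = 2 years.
Growth of 1 CAD over T: (1 + 0.0259)^2 = 1.05247081.
THB accumulates by (1 + 0.0149)^2 = 1.03002201.
Forward (CAD per THB) = 0.038602 × 1.05247081 / 1.03002201 = 0.039443311.
Quoted the other way: 1/0.039443311 = 25.3528 THB per CAD.

25.3528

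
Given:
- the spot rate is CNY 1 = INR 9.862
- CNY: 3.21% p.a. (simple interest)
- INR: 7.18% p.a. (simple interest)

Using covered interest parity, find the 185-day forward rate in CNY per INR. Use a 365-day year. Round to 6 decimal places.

0.099431

T = 185/365 years.
INR growth factor: 1 + 0.0718×185/365 = 1.0363918.
Growth of 1 CNY over T: 1 + 0.0321×185/365 = 1.0162699.
So F = 9.862 × 1.0363918 / 1.0162699 = 10.05727 (INR/CNY).
Invert for CNY per INR: 1 / 10.05727 = 0.099431.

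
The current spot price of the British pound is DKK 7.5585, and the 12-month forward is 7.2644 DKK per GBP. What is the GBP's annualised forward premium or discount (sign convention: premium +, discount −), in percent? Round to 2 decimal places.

T = 1 year.
Period premium: (7.2644 − 7.5585)/7.5585 = -0.0389098.
×(1/T) gives -3.89% p.a.

-3.89%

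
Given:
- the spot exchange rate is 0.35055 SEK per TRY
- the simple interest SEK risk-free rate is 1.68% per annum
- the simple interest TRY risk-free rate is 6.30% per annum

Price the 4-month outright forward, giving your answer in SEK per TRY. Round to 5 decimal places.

T = 4/12 years.
SEK growth factor: 1 + 0.0168×4/12 = 1.005600.
TRY accumulates by 1 + 0.0630×4/12 = 1.021000.
So F = 0.35055 × 1.005600 / 1.021000 = 0.3452626 (SEK/TRY).

0.34526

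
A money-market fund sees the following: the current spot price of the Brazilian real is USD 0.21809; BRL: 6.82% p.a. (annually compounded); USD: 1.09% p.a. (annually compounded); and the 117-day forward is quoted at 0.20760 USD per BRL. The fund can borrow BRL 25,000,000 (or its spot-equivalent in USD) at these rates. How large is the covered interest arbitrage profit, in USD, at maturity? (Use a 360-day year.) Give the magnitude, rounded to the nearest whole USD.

USD 169,009

T = 117/360 years.
Keep in BRL, deliver into the forward: 25,000,000·1.0216734·0.20760 = USD 5,302,484.95.
Swap to USD now, deposit: 25,000,000·0.21809·1.003529547 = USD 5,471,493.97.
The quoted forward undervalues BRL, so borrow BRL, convert to USD at spot, deposit the USD at 1.09%, and buy BRL forward at 0.20760 to cover the loan.
The gap between the two covered legs is USD 169,009.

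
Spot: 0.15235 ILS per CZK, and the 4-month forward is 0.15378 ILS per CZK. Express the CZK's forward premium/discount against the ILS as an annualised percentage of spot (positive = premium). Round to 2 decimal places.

+2.82%

T = 4/12 years.
Period premium: (0.15378 − 0.15235)/0.15235 = 0.0093863.
×(1/T) gives 2.82% p.a.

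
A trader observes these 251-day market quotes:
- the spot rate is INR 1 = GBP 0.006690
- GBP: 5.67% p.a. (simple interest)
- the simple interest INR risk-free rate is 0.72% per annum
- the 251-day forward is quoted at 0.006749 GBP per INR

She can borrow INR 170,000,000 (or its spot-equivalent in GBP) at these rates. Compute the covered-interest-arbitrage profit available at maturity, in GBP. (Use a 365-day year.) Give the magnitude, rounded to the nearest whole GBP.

GBP 28,634

T = 251/365 years.
Invest the INR and cover forward: 170,000,000 × 1.004951233 × 0.006749 = GBP 1,153,010.70.
Convert at spot and invest in GBP: 170,000,000 × 0.006690 × 1.038990959 = GBP 1,181,644.42.
The quoted forward undervalues INR, so borrow INR, convert to GBP at spot, deposit the GBP at 5.67%, and buy INR forward at 0.006749 to cover the loan.
Arbitrage profit = |1,153,010.70 − 1,181,644.42| = GBP 28,634.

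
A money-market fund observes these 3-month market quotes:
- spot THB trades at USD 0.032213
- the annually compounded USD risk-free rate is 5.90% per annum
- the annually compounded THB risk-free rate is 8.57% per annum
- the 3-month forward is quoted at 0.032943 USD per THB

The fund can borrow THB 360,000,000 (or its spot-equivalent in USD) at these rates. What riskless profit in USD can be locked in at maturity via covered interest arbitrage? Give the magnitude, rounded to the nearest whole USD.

USD 341,717

T = 3/12 years.
Route A — deposit THB, sell forward: 360,000,000 × 1.0207689696 × 0.032943 = USD 12,105,789.18.
Route B — convert at spot, deposit USD: 360,000,000 × 0.032213 × 1.0144344516 = USD 11,764,071.72.
The quoted forward overvalues THB, so borrow USD, buy THB at spot, deposit the THB at 8.57%, and sell the proceeds forward at 0.032943.
Profit = 12,105,789.18 − 11,764,071.72 = USD 341,717.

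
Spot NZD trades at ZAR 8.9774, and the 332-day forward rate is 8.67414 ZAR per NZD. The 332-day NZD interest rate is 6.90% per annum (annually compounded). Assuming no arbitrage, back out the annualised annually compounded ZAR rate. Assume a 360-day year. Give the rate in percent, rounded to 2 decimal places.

T = 332/360 years.
By CIP, F/S equals the ZAR-to-NZD growth ratio: 8.67414/8.9774 = 0.9662196.
NZD growth factor: (1 + 0.0690)^(332/360) = 1.0634667.
So the ZAR growth factor = 1.0275424.
r = 1.0275424^(360/332) − 1 = 0.029900 → 2.99%.

2.99%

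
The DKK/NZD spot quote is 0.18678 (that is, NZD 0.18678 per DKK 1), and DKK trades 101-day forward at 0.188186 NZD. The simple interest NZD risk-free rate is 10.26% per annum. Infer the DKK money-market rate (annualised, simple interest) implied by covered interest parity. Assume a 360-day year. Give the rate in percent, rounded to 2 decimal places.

7.52%

T = 101/360 years.
By CIP, F/S equals the NZD-to-DKK growth ratio: 0.188186/0.18678 = 1.0075276.
The NZD side grows by 1 + 0.1026×101/360 = 1.028785.
That pins the DKK growth at 1.0210986.
r = (1.0210986 − 1)/(101/360) = 0.075203 → 7.52%.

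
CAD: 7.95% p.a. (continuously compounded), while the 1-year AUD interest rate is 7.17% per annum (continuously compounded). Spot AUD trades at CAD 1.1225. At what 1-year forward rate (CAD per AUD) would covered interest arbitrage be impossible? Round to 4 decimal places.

T = 1 year.
CAD accumulates by e^(0.0795×1) = 1.0827456.
Growth of 1 AUD over T: e^(0.0717×1) = 1.074333.
So F = 1.1225 × 1.0827456 / 1.074333 = 1.131290 (CAD/AUD).

1.1313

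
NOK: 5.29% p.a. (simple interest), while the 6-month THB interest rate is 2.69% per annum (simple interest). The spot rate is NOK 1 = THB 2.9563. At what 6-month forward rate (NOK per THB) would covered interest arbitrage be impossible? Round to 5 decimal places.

T = 6/12 years.
Growth of 1 THB over T: 1 + 0.0269×6/12 = 1.013450.
Growth of 1 NOK over T: 1 + 0.0529×6/12 = 1.026450.
So F = 2.9563 × 1.013450 / 1.026450 = 2.918858 (THB/NOK).
Invert for NOK per THB: 1 / 2.918858 = 0.34260.

0.34260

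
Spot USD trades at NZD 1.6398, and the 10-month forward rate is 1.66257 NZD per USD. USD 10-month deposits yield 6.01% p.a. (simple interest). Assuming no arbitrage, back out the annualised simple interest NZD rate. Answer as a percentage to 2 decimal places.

7.76%

T = 10/12 years.
CIP gives F = S · g_NZD/g_USD, so g_NZD/g_USD = 1.66257/1.6398 = 1.0138858.
The USD side grows by 1 + 0.0601×10/12 = 1.0500833.
That pins the NZD growth at 1.0646645.
r = (1.0646645 − 1)/(10/12) = 0.077597 → 7.76%.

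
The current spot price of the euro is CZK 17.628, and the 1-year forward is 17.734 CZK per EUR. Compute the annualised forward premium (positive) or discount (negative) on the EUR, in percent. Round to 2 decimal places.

+0.60%

T = 1 year.
Period premium: (17.734 − 17.628)/17.628 = 0.0060132.
Per annum: 0.0060132 / 1 = 0.006013 = 0.60%.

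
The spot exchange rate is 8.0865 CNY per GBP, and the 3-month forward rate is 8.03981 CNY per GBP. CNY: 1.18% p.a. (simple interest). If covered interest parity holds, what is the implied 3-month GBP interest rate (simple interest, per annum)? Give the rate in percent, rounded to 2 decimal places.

3.51%

T = 3/12 years.
CIP gives F = S · g_CNY/g_GBP, so g_CNY/g_GBP = 8.03981/8.0865 = 0.9942262.
The CNY side grows by 1 + 0.0118×3/12 = 1.002950.
That pins the GBP growth at 1.0087745.
(1.0087745 − 1)/T = 0.035098, i.e. 3.51%.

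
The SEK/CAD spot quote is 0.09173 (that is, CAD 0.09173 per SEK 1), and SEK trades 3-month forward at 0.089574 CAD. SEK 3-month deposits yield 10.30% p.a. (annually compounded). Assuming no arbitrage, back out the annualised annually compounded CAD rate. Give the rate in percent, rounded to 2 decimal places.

T = 3/12 years.
CIP gives F = S · g_CAD/g_SEK, so g_CAD/g_SEK = 0.089574/0.09173 = 0.9764962.
SEK growth factor: (1 + 0.1030)^(3/12) = 1.0248112.
That pins the CAD growth at 1.0007242.
Annualise: 1.0007242^(12/3) − 1 = 0.002900 = 0.29%.

0.29%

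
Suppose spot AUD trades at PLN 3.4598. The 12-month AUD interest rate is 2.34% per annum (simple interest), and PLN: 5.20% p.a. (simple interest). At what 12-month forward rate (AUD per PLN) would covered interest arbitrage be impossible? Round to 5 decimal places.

0.28118

T = 1 year.
Growth of 1 PLN over T: 1 + 0.0520×1 = 1.052000.
AUD growth factor: 1 + 0.0234×1 = 1.023400.
So F = 3.4598 × 1.052000 / 1.023400 = 3.556488 (PLN/AUD).
Invert for AUD per PLN: 1 / 3.556488 = 0.28118.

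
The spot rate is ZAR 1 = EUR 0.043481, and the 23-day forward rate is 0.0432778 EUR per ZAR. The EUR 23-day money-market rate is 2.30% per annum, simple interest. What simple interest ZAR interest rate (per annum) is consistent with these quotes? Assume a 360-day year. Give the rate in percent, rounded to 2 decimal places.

T = 23/360 years.
CIP gives F = S · g_EUR/g_ZAR, so g_EUR/g_ZAR = 0.0432778/0.043481 = 0.9953267.
EUR growth factor: 1 + 0.0230×23/360 = 1.0014694.
So the ZAR growth factor = 1.0061715.
(1.0061715 − 1)/T = 0.096597, i.e. 9.66%.

9.66%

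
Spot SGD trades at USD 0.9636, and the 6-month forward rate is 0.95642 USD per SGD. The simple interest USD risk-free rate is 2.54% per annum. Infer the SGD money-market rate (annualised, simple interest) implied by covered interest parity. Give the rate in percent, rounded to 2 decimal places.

4.06%

T = 6/12 years.
CIP gives F = S · g_USD/g_SGD, so g_USD/g_SGD = 0.95642/0.9636 = 0.9925488.
The USD side grows by 1 + 0.0254×6/12 = 1.012700.
Hence g_SGD = 1.0203025.
r = (1.0203025 − 1)/(6/12) = 0.040605 → 4.06%.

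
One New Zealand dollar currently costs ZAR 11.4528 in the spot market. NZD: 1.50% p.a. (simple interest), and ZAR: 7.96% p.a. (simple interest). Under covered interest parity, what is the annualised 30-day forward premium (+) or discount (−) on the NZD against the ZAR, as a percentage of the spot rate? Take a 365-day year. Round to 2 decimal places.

+6.45%

T = 30/365 years.
No-arbitrage forward: 11.4528 × 1.0065425 / 1.0012329 = 11.5135349 ZAR/NZD.
(F − S)/S ÷ T = (11.5135349 − 11.4528)/11.4528/(30/365) = 0.064521 → 6.45%.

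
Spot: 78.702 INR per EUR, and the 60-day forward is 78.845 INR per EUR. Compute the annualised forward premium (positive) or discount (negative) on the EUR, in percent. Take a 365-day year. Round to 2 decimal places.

+1.11%

T = 60/365 years.
(F − S)/S = (78.845 − 78.702)/78.702 = 0.0018170.
Annualise by dividing by T: 0.0018170 / (60/365) = 0.011053 → 1.11%.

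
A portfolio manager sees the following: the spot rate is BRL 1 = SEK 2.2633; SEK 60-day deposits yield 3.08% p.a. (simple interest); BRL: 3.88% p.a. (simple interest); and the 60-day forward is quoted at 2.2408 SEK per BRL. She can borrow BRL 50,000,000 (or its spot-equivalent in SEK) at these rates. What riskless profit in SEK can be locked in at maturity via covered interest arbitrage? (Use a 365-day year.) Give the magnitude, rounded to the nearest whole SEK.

SEK 983,356

T = 60/365 years.
Invest the BRL and cover forward: 50,000,000 × 1.00637808219 × 2.2408 = SEK 112,754,600.33.
Convert at spot and invest in SEK: 50,000,000 × 2.2633 × 1.0050630137 = SEK 113,737,955.95.
The quoted forward undervalues BRL, so borrow BRL, convert to SEK at spot, deposit the SEK at 3.08%, and buy BRL forward at 2.2408 to cover the loan.
Profit = 113,737,955.95 − 112,754,600.33 = SEK 983,356.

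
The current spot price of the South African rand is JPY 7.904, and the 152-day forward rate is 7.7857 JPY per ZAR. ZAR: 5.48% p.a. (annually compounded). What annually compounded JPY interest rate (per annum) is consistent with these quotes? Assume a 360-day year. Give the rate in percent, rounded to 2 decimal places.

1.78%

T = 152/360 years.
By CIP, F/S equals the JPY-to-ZAR growth ratio: 7.7857/7.904 = 0.9850329.
ZAR growth factor: (1 + 0.0548)^(152/360) = 1.0227817.
So the JPY growth factor = 1.0074736.
r = 1.0074736^(360/152) − 1 = 0.017791 → 1.78%.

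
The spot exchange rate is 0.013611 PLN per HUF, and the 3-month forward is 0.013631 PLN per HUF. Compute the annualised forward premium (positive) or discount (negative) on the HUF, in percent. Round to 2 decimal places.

T = 3/12 years.
(F − S)/S = (0.013631 − 0.013611)/0.013611 = 0.0014694.
×(1/T) gives 0.59% p.a.

+0.59%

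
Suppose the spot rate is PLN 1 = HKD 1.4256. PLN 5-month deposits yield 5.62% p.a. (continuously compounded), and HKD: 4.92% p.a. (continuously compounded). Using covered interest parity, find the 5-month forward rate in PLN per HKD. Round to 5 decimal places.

T = 5/12 years.
HKD growth factor: e^(0.0492×5/12) = 1.0207116.
Growth of 1 PLN over T: e^(0.0562×5/12) = 1.023693.
CIP: F = S · (grow HKD)/(grow PLN) = 1.4256 × 1.0207116/1.023693 = 1.421448 HKD per PLN.
Quoted the other way: 1/1.421448 = 0.70351 PLN per HKD.

0.70351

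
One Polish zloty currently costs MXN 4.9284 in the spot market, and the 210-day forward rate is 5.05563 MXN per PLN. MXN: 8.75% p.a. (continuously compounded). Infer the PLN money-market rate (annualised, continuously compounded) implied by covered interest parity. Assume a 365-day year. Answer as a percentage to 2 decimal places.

4.32%

T = 210/365 years.
CIP gives F = S · g_MXN/g_PLN, so g_MXN/g_PLN = 5.05563/4.9284 = 1.0258157.
The MXN side grows by e^(0.0875×210/365) = 1.0516312.
That pins the PLN growth at 1.0251658.
r = ln(1.0251658)/(210/365) = 0.043199 → 4.32%.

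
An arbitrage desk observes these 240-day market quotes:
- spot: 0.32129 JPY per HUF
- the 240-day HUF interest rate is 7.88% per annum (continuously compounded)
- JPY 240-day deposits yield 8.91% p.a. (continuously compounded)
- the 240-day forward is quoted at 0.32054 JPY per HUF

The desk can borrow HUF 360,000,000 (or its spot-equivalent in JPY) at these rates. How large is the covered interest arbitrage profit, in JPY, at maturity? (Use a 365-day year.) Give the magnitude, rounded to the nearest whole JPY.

T = 240/365 years.
Keep in HUF, deliver into the forward: 360,000,000·1.05317951545·0.32054 = JPY 121,531,018.28.
Swap to JPY now, deposit: 360,000,000·0.32129·1.06033649024 = JPY 122,643,183.94.
The quoted forward undervalues HUF, so borrow HUF, convert to JPY at spot, deposit the JPY at 8.91%, and buy HUF forward at 0.32054 to cover the loan.
Arbitrage profit = |121,531,018.28 − 122,643,183.94| = JPY 1,112,166.

JPY 1,112,166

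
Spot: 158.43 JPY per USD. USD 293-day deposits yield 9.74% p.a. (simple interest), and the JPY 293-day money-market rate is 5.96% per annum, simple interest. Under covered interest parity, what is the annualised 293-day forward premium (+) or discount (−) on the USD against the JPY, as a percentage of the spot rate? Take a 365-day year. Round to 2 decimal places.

-3.51%

T = 293/365 years.
F = S · g_JPY/g_USD = 158.43 × 1.0478433/1.0781868 = 153.97129.
(F − S)/S ÷ T = (153.97129 − 158.43)/158.43/(293/365) = -0.035059 → -3.51%.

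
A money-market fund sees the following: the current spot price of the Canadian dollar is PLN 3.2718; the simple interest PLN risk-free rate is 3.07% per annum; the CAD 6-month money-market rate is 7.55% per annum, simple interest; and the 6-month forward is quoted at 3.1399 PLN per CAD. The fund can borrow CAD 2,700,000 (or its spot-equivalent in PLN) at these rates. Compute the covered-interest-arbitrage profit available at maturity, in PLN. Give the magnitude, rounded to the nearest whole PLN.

T = 6/12 years.
Invest the CAD and cover forward: 2,700,000 × 1.037750 × 3.1399 = PLN 8,797,764.31.
Convert at spot and invest in PLN: 2,700,000 × 3.2718 × 1.015350 = PLN 8,969,459.75.
The quoted forward undervalues CAD, so borrow CAD, convert to PLN at spot, deposit the PLN at 3.07%, and buy CAD forward at 3.1399 to cover the loan.
Profit = 8,969,459.75 − 8,797,764.31 = PLN 171,695.

PLN 171,695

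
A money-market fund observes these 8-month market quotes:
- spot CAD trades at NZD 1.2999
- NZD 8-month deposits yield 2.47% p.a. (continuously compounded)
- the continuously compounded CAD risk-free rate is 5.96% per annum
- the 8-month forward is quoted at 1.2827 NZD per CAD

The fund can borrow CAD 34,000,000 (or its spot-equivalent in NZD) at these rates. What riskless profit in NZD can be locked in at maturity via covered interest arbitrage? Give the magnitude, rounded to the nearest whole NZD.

NZD 449,133

T = 8/12 years.
Route A — deposit CAD, sell forward: 34,000,000 × 1.0405332617 × 1.2827 = NZD 45,379,528.50.
Route B — convert at spot, deposit NZD: 34,000,000 × 1.2999 × 1.0166029895 = NZD 44,930,395.69.
The quoted forward overvalues CAD, so borrow NZD, buy CAD at spot, deposit the CAD at 5.96%, and sell the proceeds forward at 1.2827.
Arbitrage profit = |45,379,528.50 − 44,930,395.69| = NZD 449,133.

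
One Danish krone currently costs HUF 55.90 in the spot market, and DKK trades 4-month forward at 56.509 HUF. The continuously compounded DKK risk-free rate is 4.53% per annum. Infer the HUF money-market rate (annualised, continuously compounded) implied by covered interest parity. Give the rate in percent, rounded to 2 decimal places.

7.78%

T = 4/12 years.
F/S = 56.509/55.9 = 1.0108945 = (growth of HUF) / (growth of DKK).
The DKK side grows by e^(0.0453×4/12) = 1.0152146.
Hence g_HUF = 1.0262749.
Take logs: ln 1.0262749 / (4/12) = 0.077807, so 7.78%.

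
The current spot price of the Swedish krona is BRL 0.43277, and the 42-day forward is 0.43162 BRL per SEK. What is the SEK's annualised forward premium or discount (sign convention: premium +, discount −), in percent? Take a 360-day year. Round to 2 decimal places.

T = 42/360 years.
SEK trades forward at -0.26573% vs spot over the period.
×(1/T) gives -2.28% p.a.

-2.28%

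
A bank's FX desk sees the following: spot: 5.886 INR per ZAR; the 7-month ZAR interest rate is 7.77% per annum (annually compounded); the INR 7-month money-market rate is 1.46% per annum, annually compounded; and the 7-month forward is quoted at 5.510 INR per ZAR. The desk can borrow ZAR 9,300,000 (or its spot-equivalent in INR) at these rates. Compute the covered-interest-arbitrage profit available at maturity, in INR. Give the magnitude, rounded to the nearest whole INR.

T = 7/12 years.
Keep in ZAR, deliver into the forward: 9,300,000·1.0446170219·5.510 = INR 53,529,310.05.
Swap to INR now, deposit: 9,300,000·5.886·1.0084909388 = INR 55,204,592.29.
The quoted forward undervalues ZAR, so borrow ZAR, convert to INR at spot, deposit the INR at 1.46%, and buy ZAR forward at 5.510 to cover the loan.
Arbitrage profit = |53,529,310.05 − 55,204,592.29| = INR 1,675,282.

INR 1,675,282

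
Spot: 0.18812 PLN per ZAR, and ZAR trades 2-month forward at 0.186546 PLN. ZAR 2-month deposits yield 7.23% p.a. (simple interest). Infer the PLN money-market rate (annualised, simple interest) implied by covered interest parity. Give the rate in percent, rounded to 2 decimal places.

2.15%

T = 2/12 years.
F/S = 0.186546/0.18812 = 0.9916330 = (growth of PLN) / (growth of ZAR).
ZAR growth factor: 1 + 0.0723×2/12 = 1.012050.
So the PLN growth factor = 1.0035822.
r = (1.0035822 − 1)/(2/12) = 0.021493 → 2.15%.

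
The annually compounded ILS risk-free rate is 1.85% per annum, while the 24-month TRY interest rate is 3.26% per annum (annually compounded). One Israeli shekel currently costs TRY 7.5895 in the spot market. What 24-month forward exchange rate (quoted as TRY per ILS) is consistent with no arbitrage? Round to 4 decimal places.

7.8011

T = 2 years.
Growth of 1 TRY over T: (1 + 0.0326)^2 = 1.0662628.
Growth of 1 ILS over T: (1 + 0.0185)^2 = 1.0373423.
CIP: F = S · (grow TRY)/(grow ILS) = 7.5895 × 1.0662628/1.0373423 = 7.801091 TRY per ILS.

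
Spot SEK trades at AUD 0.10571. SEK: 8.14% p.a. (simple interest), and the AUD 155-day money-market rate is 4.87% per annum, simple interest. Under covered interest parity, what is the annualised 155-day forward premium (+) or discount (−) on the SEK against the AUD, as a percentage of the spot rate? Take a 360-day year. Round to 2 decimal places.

T = 155/360 years.
No-arbitrage forward: 0.10571 × 1.0209681 / 1.0350472 = 0.10427209 AUD/SEK.
(F − S)/S ÷ T = (0.10427209 − 0.10571)/0.10571/(155/360) = -0.031593 → -3.16%.

-3.16%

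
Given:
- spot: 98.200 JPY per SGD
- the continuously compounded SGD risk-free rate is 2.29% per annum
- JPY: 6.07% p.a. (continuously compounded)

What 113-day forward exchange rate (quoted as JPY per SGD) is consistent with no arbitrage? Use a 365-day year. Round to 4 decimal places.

T = 113/365 years.
JPY growth factor: e^(0.0607×113/365) = 1.01896974.
SGD accumulates by e^(0.0229×113/365) = 1.00711478.
Forward (JPY per SGD) = 98.2 × 1.01896974 / 1.00711478 = 99.355933.

99.3559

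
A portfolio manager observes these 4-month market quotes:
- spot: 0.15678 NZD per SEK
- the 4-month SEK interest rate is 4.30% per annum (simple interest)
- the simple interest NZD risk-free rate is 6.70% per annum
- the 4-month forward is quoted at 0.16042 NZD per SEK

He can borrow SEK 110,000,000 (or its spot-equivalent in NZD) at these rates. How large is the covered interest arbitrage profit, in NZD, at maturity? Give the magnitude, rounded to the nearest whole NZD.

NZD 268,173

T = 4/12 years.
Route A — deposit SEK, sell forward: 110,000,000 × 1.0143333333 × 0.16042 = NZD 17,899,128.87.
Route B — convert at spot, deposit NZD: 110,000,000 × 0.15678 × 1.0223333333 = NZD 17,630,956.20.
The quoted forward overvalues SEK, so borrow NZD, buy SEK at spot, deposit the SEK at 4.30%, and sell the proceeds forward at 0.16042.
The gap between the two covered legs is NZD 268,173.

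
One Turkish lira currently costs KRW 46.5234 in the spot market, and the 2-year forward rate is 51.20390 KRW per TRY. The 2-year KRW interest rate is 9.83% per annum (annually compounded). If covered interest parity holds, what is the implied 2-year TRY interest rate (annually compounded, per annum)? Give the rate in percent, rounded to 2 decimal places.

T = 2 years.
By CIP, F/S equals the KRW-to-TRY growth ratio: 51.2039/46.5234 = 1.1006053.
KRW growth factor: (1 + 0.0983)^2 = 1.2062629.
That pins the TRY growth at 1.0959995.
r = 1.0959995^(1/2) − 1 = 0.046900 → 4.69%.

4.69%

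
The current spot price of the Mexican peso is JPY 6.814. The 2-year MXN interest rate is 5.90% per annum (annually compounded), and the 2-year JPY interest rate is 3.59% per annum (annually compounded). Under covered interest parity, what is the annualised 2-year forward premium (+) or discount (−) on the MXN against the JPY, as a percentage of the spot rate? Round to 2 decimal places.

T = 2 years.
No-arbitrage forward: 6.814 × 1.0730888 / 1.121481 = 6.519974 JPY/MXN.
Annualised premium = (F − S)/S × (1/T) = (6.519974 − 6.814)/6.814 ÷ 2 = -2.16%.

-2.16%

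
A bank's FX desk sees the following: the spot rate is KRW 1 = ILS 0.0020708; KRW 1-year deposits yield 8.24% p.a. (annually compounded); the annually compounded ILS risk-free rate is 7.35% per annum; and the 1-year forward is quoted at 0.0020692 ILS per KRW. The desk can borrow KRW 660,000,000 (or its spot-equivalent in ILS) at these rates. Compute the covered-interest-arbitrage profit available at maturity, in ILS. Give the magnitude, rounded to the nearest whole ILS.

ILS 11,021

T = 1 year.
Invest the KRW and cover forward: 660,000,000 × 1.082400 × 0.0020692 = ILS 1,478,203.37.
Convert at spot and invest in ILS: 660,000,000 × 0.0020708 × 1.073500 = ILS 1,467,182.51.
The quoted forward overvalues KRW, so borrow ILS, buy KRW at spot, deposit the KRW at 8.24%, and sell the proceeds forward at 0.0020692.
The gap between the two covered legs is ILS 11,021.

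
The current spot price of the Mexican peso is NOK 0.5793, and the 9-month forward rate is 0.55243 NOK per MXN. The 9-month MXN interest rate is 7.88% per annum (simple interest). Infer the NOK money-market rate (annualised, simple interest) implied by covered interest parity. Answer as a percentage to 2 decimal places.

T = 9/12 years.
F/S = 0.55243/0.5793 = 0.9536164 = (growth of NOK) / (growth of MXN).
MXN growth factor: 1 + 0.0788×9/12 = 1.059100.
That pins the NOK growth at 1.0099751.
r = (1.0099751 − 1)/(9/12) = 0.013300 → 1.33%.

1.33%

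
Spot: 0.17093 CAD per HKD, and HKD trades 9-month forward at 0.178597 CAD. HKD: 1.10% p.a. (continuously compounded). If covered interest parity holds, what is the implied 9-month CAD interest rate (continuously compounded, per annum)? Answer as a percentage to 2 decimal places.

6.95%

T = 9/12 years.
F/S = 0.178597/0.17093 = 1.0448546 = (growth of CAD) / (growth of HKD).
The HKD side grows by e^(0.0110×9/12) = 1.0082841.
Hence g_CAD = 1.0535103.
r = ln(1.0535103)/(9/12) = 0.069504 → 6.95%.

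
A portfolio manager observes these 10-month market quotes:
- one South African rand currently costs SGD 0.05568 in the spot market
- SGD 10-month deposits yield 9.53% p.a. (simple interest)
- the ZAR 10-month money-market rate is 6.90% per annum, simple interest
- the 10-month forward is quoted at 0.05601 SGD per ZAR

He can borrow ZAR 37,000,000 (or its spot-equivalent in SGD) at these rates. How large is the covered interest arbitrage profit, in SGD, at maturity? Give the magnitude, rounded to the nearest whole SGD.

T = 10/12 years.
Invest the ZAR and cover forward: 37,000,000 × 1.057500 × 0.05601 = SGD 2,191,531.28.
Convert at spot and invest in SGD: 37,000,000 × 0.05568 × 1.079416667 = SGD 2,223,771.04.
The quoted forward undervalues ZAR, so borrow ZAR, convert to SGD at spot, deposit the SGD at 9.53%, and buy ZAR forward at 0.05601 to cover the loan.
Arbitrage profit = |2,191,531.28 − 2,223,771.04| = SGD 32,240.

SGD 32,240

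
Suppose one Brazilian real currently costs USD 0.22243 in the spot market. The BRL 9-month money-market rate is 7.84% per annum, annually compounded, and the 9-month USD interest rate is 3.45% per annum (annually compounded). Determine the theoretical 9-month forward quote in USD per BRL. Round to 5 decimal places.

T = 9/12 years.
Growth of 1 USD over T: (1 + 0.0345)^(9/12) = 1.025765.
Growth of 1 BRL over T: (1 + 0.0784)^(9/12) = 1.0582418.
So F = 0.22243 × 1.025765 / 1.0582418 = 0.2156038 (USD/BRL).

0.21560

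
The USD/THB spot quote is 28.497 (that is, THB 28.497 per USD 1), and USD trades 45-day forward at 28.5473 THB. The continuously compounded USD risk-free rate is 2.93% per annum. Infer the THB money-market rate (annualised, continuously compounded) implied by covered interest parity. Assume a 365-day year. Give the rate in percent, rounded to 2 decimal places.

4.36%

T = 45/365 years.
F/S = 28.5473/28.497 = 1.0017651 = (growth of THB) / (growth of USD).
The USD side grows by e^(0.0293×45/365) = 1.0036189.
Hence g_THB = 1.0053904.
r = ln(1.0053904)/(45/365) = 0.043605 → 4.36%.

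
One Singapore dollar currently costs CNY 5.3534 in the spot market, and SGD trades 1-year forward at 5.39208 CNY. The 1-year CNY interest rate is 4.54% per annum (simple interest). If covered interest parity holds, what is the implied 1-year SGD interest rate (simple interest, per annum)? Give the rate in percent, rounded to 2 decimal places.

T = 1 year.
By CIP, F/S equals the CNY-to-SGD growth ratio: 5.39208/5.3534 = 1.0072253.
The CNY side grows by 1 + 0.0454×1 = 1.045400.
That pins the SGD growth at 1.0379009.
r = (1.0379009 − 1)/1 = 0.037901 → 3.79%.

3.79%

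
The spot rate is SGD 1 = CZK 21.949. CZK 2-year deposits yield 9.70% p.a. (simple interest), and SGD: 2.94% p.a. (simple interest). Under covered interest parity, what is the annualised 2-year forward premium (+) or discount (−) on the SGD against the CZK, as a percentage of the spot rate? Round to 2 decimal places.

T = 2 years.
F = S · g_CZK/g_SGD = 21.949 × 1.194000/1.058800 = 24.751706.
Annualised premium = (F − S)/S × (1/T) = (24.751706 − 21.949)/21.949 ÷ 2 = 6.38%.

+6.38%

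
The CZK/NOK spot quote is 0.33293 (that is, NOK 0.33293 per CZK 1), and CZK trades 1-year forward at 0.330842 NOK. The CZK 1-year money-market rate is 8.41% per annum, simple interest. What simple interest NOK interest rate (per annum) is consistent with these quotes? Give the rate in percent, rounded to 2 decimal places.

7.73%

T = 1 year.
CIP gives F = S · g_NOK/g_CZK, so g_NOK/g_CZK = 0.330842/0.33293 = 0.9937284.
CZK growth factor: 1 + 0.0841×1 = 1.084100.
That pins the NOK growth at 1.077301.
(1.077301 − 1)/T = 0.077301, i.e. 7.73%.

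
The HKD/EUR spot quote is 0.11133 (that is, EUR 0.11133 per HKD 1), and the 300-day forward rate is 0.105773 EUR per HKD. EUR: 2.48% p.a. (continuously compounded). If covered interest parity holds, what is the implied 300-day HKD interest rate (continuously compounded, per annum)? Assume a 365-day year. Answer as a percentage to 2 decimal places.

T = 300/365 years.
By CIP, F/S equals the EUR-to-HKD growth ratio: 0.105773/0.11133 = 0.9500853.
The EUR side grows by e^(0.0248×300/365) = 1.0205927.
Hence g_HKD = 1.0742117.
r = ln(1.0742117)/(300/365) = 0.087098 → 8.71%.

8.71%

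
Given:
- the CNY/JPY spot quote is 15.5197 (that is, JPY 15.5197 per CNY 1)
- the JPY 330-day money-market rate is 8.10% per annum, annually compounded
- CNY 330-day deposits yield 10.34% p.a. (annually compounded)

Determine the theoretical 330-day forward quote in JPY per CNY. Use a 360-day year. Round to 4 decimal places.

T = 330/360 years.
JPY growth factor: (1 + 0.0810)^(330/360) = 1.07400644.
Growth of 1 CNY over T: (1 + 0.1034)^(330/360) = 1.09438945.
So F = 15.5197 × 1.07400644 / 1.09438945 = 15.230645 (JPY/CNY).

15.2306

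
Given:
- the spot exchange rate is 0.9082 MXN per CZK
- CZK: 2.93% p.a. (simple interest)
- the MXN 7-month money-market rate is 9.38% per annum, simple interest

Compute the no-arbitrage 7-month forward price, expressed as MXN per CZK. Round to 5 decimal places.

0.94180

T = 7/12 years.
MXN accumulates by 1 + 0.0938×7/12 = 1.0547167.
CZK growth factor: 1 + 0.0293×7/12 = 1.0170917.
Forward (MXN per CZK) = 0.9082 × 1.0547167 / 1.0170917 = 0.9417968.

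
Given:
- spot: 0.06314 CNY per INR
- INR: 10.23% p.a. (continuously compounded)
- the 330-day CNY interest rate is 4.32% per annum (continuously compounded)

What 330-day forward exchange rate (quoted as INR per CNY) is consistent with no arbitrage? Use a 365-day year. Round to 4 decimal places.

T = 330/365 years.
Growth of 1 CNY over T: e^(0.0432×330/365) = 1.03983031.
INR growth factor: e^(0.1023×330/365) = 1.09690262.
CIP: F = S · (grow CNY)/(grow INR) = 0.06314 × 1.03983031/1.09690262 = 0.059854799 CNY per INR.
Invert for INR per CNY: 1 / 0.059854799 = 16.7071.

16.7071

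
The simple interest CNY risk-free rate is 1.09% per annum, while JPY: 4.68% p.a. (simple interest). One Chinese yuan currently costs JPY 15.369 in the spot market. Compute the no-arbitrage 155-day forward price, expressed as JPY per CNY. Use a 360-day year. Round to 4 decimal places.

T = 155/360 years.
JPY accumulates by 1 + 0.0468×155/360 = 1.020150.
CNY growth factor: 1 + 0.0109×155/360 = 1.00469306.
CIP: F = S · (grow JPY)/(grow CNY) = 15.369 × 1.020150/1.00469306 = 15.605448 JPY per CNY.

15.6054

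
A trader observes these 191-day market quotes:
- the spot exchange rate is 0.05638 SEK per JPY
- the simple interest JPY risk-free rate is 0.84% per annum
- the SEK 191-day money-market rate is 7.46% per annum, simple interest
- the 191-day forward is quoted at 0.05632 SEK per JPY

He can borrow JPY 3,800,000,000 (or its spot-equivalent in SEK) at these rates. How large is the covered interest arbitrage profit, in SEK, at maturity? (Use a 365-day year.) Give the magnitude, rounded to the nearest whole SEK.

SEK 7,650,767

T = 191/365 years.
Invest the JPY and cover forward: 3,800,000,000 × 1.00439561644 × 0.05632 = SEK 214,956,732.25.
Convert at spot and invest in SEK: 3,800,000,000 × 0.05638 × 1.03903726027 = SEK 222,607,498.79.
The quoted forward undervalues JPY, so borrow JPY, convert to SEK at spot, deposit the SEK at 7.46%, and buy JPY forward at 0.05632 to cover the loan.
Arbitrage profit = |214,956,732.25 − 222,607,498.79| = SEK 7,650,767.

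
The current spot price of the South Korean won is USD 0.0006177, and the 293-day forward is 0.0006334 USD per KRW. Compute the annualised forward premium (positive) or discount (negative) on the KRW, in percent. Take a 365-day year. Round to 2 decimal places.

T = 293/365 years.
Period premium: (0.0006334 − 0.0006177)/0.0006177 = 0.0254169.
Per annum: 0.0254169 / (293/365) = 0.031663 = 3.17%.

+3.17%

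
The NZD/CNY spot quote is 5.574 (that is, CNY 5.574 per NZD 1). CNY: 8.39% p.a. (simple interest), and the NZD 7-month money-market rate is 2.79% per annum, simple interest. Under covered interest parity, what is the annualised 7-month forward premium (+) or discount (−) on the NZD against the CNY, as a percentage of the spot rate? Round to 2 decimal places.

T = 7/12 years.
CIP forward (CNY per NZD) = 5.574 × 1.0489417/1.016275 = 5.753168.
Annualised premium = (F − S)/S × (1/T) = (5.753168 − 5.574)/5.574 ÷ (7/12) = 5.51%.

+5.51%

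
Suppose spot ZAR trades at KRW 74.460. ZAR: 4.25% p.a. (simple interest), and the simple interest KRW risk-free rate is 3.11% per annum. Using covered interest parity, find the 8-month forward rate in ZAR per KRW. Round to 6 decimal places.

T = 8/12 years.
KRW accumulates by 1 + 0.0311×8/12 = 1.0207333.
ZAR growth factor: 1 + 0.0425×8/12 = 1.0283333.
So F = 74.46 × 1.0207333 / 1.0283333 = 73.90970 (KRW/ZAR).
Invert for ZAR per KRW: 1 / 73.90970 = 0.013530.

0.013530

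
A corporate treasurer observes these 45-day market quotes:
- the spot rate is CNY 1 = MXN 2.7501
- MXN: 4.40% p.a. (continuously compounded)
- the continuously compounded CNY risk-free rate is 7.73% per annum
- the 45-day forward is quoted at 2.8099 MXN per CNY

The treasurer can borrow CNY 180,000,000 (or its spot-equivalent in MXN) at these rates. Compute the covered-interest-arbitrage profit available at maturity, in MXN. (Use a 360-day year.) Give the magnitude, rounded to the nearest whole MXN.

T = 45/360 years.
Keep in CNY, deliver into the forward: 180,000,000·1.00970933267·2.8099 = MXN 510,692,805.70.
Swap to MXN now, deposit: 180,000,000·2.7501·1.00551515277 = MXN 497,748,099.89.
The quoted forward overvalues CNY, so borrow MXN, buy CNY at spot, deposit the CNY at 7.73%, and sell the proceeds forward at 2.8099.
The gap between the two covered legs is MXN 12,944,706.

MXN 12,944,706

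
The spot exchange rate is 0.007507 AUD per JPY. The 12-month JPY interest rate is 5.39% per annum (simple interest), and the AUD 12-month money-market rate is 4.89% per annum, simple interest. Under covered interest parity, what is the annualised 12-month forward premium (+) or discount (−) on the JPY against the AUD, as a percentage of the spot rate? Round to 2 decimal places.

T = 1 year.
No-arbitrage forward: 0.007507 × 1.048900 / 1.053900 = 0.007471385 AUD/JPY.
Annualised premium = (F − S)/S × (1/T) = (0.007471385 − 0.007507)/0.007507 ÷ 1 = -0.47%.

-0.47%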